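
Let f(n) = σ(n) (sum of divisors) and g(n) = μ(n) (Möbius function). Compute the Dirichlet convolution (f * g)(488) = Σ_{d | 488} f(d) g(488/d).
(σ * μ)(488) = 488

Divisors of 488: [1, 2, 4, 8, 61, 122, 244, 488]. For each d | 488:
  d = 1: σ(1) · μ(488/1) = 1 · 0 = 0
  d = 2: σ(2) · μ(488/2) = 3 · 0 = 0
  d = 4: σ(4) · μ(488/4) = 7 · 1 = 7
  d = 8: σ(8) · μ(488/8) = 15 · -1 = -15
  d = 61: σ(61) · μ(488/61) = 62 · 0 = 0
  d = 122: σ(122) · μ(488/122) = 186 · 0 = 0
  d = 244: σ(244) · μ(488/244) = 434 · -1 = -434
  d = 488: σ(488) · μ(488/488) = 930 · 1 = 930
Summing: (σ * μ)(488) = 0 + 0 + 7 + -15 + 0 + 0 + -434 + 930 = 488.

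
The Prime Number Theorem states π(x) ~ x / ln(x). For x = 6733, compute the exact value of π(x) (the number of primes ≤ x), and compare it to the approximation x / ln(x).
π(6733) = 868;  x/ln(x) ≈ 763.83;  relative error ≈ 12.00%.

Directly count primes up to 6733: π(6733) = 868. The PNT approximation gives 6733/ln(6733) ≈ 6733/8.81478 ≈ 763.83. Relative error (π(x) − x/ln(x)) / π(x) ≈ 12.00%; the approximation is known to undercount slightly (Li(x) is a better estimate).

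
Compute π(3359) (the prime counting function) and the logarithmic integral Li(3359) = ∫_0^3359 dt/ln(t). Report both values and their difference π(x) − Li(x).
π(3359) = 473;  Li(3359) ≈ 487.28;  π(x) − Li(x) ≈ -14.28.

Direct count of primes ≤ 3359 gives π(3359) = 473. Numerical evaluation of the logarithmic integral gives Li(3359) ≈ 487.28. The difference π(x) − Li(x) ≈ -14.28 is typically negative for small/moderate x (Li(x) overestimates), though Littlewood's theorem shows this sign changes infinitely often.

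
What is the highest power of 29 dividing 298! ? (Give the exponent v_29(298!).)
v_29(298!) = 10

Legendre's formula: v_p(n!) = Σ_{k ≥ 1} ⌊n / p^k⌋. For p = 29, n = 298, the terms are:
  ⌊298/29^1⌋ = ⌊298/29⌋ = 10
(the next term ⌊298/29^2⌋ = 0, terminating the sum). Summing: v_29(298!) = 10 = 10.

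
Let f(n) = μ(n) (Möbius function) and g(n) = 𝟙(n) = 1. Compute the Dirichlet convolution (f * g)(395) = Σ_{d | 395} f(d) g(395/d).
(μ * 𝟙)(395) = 0

Divisors of 395: [1, 5, 79, 395]. For each d | 395:
  d = 1: μ(1) · 𝟙(395/1) = 1 · 1 = 1
  d = 5: μ(5) · 𝟙(395/5) = -1 · 1 = -1
  d = 79: μ(79) · 𝟙(395/79) = -1 · 1 = -1
  d = 395: μ(395) · 𝟙(395/395) = 1 · 1 = 1
Summing: (μ * 𝟙)(395) = 1 + -1 + -1 + 1 = 0.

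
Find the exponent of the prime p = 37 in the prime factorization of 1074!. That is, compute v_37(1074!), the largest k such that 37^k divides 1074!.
v_37(1074!) = 29

Legendre's formula: v_p(n!) = Σ_{k ≥ 1} ⌊n / p^k⌋. For p = 37, n = 1074, the terms are:
  ⌊1074/37^1⌋ = ⌊1074/37⌋ = 29
(the next term ⌊1074/37^2⌋ = 0, terminating the sum). Summing: v_37(1074!) = 29 = 29.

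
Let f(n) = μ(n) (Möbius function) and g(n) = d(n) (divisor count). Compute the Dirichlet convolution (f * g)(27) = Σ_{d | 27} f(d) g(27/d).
(μ * d)(27) = 1

Divisors of 27: [1, 3, 9, 27]. For each d | 27:
  d = 1: μ(1) · d(27/1) = 1 · 4 = 4
  d = 3: μ(3) · d(27/3) = -1 · 3 = -3
  d = 9: μ(9) · d(27/9) = 0 · 2 = 0
  d = 27: μ(27) · d(27/27) = 0 · 1 = 0
Summing: (μ * d)(27) = 4 + -3 + 0 + 0 = 1.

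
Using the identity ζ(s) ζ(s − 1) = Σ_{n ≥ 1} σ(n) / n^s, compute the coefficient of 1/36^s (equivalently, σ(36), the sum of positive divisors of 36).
σ(36) = 91

In the product (Σ m^0/m^s)(Σ k / k^s) = Σ (Σ_{d | n} d) / n^s, the coefficient of 1/n^s is σ(n) = Σ_{d | n} d. For n = 36, divisors are [1, 2, 3, 4, 6, 9, 12, 18, 36]; summing: σ(36) = 91.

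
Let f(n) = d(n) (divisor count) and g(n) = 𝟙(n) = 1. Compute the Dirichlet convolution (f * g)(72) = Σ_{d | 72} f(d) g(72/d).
(d * 𝟙)(72) = 60

Divisors of 72: [1, 2, 3, 4, 6, 8, 9, 12, 18, 24, 36, 72]. For each d | 72:
  d = 1: d(1) · 𝟙(72/1) = 1 · 1 = 1
  d = 2: d(2) · 𝟙(72/2) = 2 · 1 = 2
  d = 3: d(3) · 𝟙(72/3) = 2 · 1 = 2
  d = 4: d(4) · 𝟙(72/4) = 3 · 1 = 3
  d = 6: d(6) · 𝟙(72/6) = 4 · 1 = 4
  d = 8: d(8) · 𝟙(72/8) = 4 · 1 = 4
  d = 9: d(9) · 𝟙(72/9) = 3 · 1 = 3
  d = 12: d(12) · 𝟙(72/12) = 6 · 1 = 6
  d = 18: d(18) · 𝟙(72/18) = 6 · 1 = 6
  d = 24: d(24) · 𝟙(72/24) = 8 · 1 = 8
  d = 36: d(36) · 𝟙(72/36) = 9 · 1 = 9
  d = 72: d(72) · 𝟙(72/72) = 12 · 1 = 12
Summing: (d * 𝟙)(72) = 1 + 2 + 2 + 3 + 4 + 4 + 3 + 6 + 6 + 8 + 9 + 12 = 60.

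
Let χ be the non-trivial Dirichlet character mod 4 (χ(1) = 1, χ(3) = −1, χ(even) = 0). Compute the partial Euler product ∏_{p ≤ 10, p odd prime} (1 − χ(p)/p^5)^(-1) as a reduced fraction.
∏ = 12762815625/12811998848

The odd primes p ≤ 10 are [3, 5, 7]. For each, χ(p) = 1 if p ≡ 1 mod 4, χ(p) = −1 if p ≡ 3 mod 4. Taking (1 − χ(p)/p^5)^(-1) = p^5/(p^5 − χ(p)): (1 − (-1)/3^5)^(-1) · (1 − (1)/5^5)^(-1) · (1 − (-1)/7^5)^(-1) = 12762815625/12811998848.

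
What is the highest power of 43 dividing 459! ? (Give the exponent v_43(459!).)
v_43(459!) = 10

Legendre's formula: v_p(n!) = Σ_{k ≥ 1} ⌊n / p^k⌋. For p = 43, n = 459, the terms are:
  ⌊459/43^1⌋ = ⌊459/43⌋ = 10
(the next term ⌊459/43^2⌋ = 0, terminating the sum). Summing: v_43(459!) = 10 = 10.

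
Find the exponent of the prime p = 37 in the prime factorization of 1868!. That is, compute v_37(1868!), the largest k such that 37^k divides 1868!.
v_37(1868!) = 51

Legendre's formula: v_p(n!) = Σ_{k ≥ 1} ⌊n / p^k⌋. For p = 37, n = 1868, the terms are:
  ⌊1868/37^1⌋ = ⌊1868/37⌋ = 50
  ⌊1868/37^2⌋ = ⌊1868/1369⌋ = 1
(the next term ⌊1868/37^3⌋ = 0, terminating the sum). Summing: v_37(1868!) = 50 + 1 = 51.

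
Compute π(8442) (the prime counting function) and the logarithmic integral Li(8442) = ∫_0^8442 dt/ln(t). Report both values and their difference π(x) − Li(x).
π(8442) = 1055;  Li(8442) ≈ 1075.45;  π(x) − Li(x) ≈ -20.45.

Direct count of primes ≤ 8442 gives π(8442) = 1055. Numerical evaluation of the logarithmic integral gives Li(8442) ≈ 1075.45. The difference π(x) − Li(x) ≈ -20.45 is typically negative for small/moderate x (Li(x) overestimates), though Littlewood's theorem shows this sign changes infinitely often.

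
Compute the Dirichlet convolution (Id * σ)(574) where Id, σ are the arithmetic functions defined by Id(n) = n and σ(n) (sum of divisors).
(Id * σ)(574) = 6225

Divisors of 574: [1, 2, 7, 14, 41, 82, 287, 574]. For each d | 574:
  d = 1: Id(1) · σ(574/1) = 1 · 1008 = 1008
  d = 2: Id(2) · σ(574/2) = 2 · 336 = 672
  d = 7: Id(7) · σ(574/7) = 7 · 126 = 882
  d = 14: Id(14) · σ(574/14) = 14 · 42 = 588
  d = 41: Id(41) · σ(574/41) = 41 · 24 = 984
  d = 82: Id(82) · σ(574/82) = 82 · 8 = 656
  d = 287: Id(287) · σ(574/287) = 287 · 3 = 861
  d = 574: Id(574) · σ(574/574) = 574 · 1 = 574
Summing: (Id * σ)(574) = 1008 + 672 + 882 + 588 + 984 + 656 + 861 + 574 = 6225.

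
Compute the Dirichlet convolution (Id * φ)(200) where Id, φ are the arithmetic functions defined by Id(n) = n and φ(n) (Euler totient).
(Id * φ)(200) = 1300

Divisors of 200: [1, 2, 4, 5, 8, 10, 20, 25, 40, 50, 100, 200]. For each d | 200:
  d = 1: Id(1) · φ(200/1) = 1 · 80 = 80
  d = 2: Id(2) · φ(200/2) = 2 · 40 = 80
  d = 4: Id(4) · φ(200/4) = 4 · 20 = 80
  d = 5: Id(5) · φ(200/5) = 5 · 16 = 80
  d = 8: Id(8) · φ(200/8) = 8 · 20 = 160
  d = 10: Id(10) · φ(200/10) = 10 · 8 = 80
  d = 20: Id(20) · φ(200/20) = 20 · 4 = 80
  d = 25: Id(25) · φ(200/25) = 25 · 4 = 100
  d = 40: Id(40) · φ(200/40) = 40 · 4 = 160
  d = 50: Id(50) · φ(200/50) = 50 · 2 = 100
  d = 100: Id(100) · φ(200/100) = 100 · 1 = 100
  d = 200: Id(200) · φ(200/200) = 200 · 1 = 200
Summing: (Id * φ)(200) = 80 + 80 + 80 + 80 + 160 + 80 + 80 + 100 + 160 + 100 + 100 + 200 = 1300.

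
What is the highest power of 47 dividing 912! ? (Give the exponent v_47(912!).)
v_47(912!) = 19

Legendre's formula: v_p(n!) = Σ_{k ≥ 1} ⌊n / p^k⌋. For p = 47, n = 912, the terms are:
  ⌊912/47^1⌋ = ⌊912/47⌋ = 19
(the next term ⌊912/47^2⌋ = 0, terminating the sum). Summing: v_47(912!) = 19 = 19.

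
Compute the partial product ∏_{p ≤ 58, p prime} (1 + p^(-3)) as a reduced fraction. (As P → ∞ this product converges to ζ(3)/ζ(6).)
∏ = 1193284353855226596885466673602596175872/1009953283877483663098780766542609340885

The primes p ≤ 58 are [2, 3, 5, 7, 11, 13, 17, 19, 23, 29, 31, 37, 41, 43, 47, 53]. For each, (1 + 1/p^3) = (p^3 + 1)/p^3. Multiplying these fractions over p ∈ [2, 3, 5, 7, 11, 13, 17, 19, 23, 29, 31, 37, 41, 43, 47, 53] gives 1193284353855226596885466673602596175872/1009953283877483663098780766542609340885. (In the limit P → ∞ this tends to ζ(3)/ζ(6).)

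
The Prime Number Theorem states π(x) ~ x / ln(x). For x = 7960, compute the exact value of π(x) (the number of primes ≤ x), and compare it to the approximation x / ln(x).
π(7960) = 1005;  x/ln(x) ≈ 886.20;  relative error ≈ 11.82%.

Directly count primes up to 7960: π(7960) = 1005. The PNT approximation gives 7960/ln(7960) ≈ 7960/8.98218 ≈ 886.20. Relative error (π(x) − x/ln(x)) / π(x) ≈ 11.82%; the approximation is known to undercount slightly (Li(x) is a better estimate).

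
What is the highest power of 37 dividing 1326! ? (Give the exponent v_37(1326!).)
v_37(1326!) = 35

Legendre's formula: v_p(n!) = Σ_{k ≥ 1} ⌊n / p^k⌋. For p = 37, n = 1326, the terms are:
  ⌊1326/37^1⌋ = ⌊1326/37⌋ = 35
(the next term ⌊1326/37^2⌋ = 0, terminating the sum). Summing: v_37(1326!) = 35 = 35.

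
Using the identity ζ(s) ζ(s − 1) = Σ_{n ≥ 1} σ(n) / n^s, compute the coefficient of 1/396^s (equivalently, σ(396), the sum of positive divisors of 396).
σ(396) = 1092

In the product (Σ m^0/m^s)(Σ k / k^s) = Σ (Σ_{d | n} d) / n^s, the coefficient of 1/n^s is σ(n) = Σ_{d | n} d. For n = 396, divisors are [1, 2, 3, 4, 6, 9, 11, 12, 18, 22, 33, 36, 44, 66, 99, 132, 198, 396]; summing: σ(396) = 1092.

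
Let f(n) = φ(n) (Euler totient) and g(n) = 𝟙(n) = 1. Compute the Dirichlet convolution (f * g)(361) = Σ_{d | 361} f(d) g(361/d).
(φ * 𝟙)(361) = 361

Divisors of 361: [1, 19, 361]. For each d | 361:
  d = 1: φ(1) · 𝟙(361/1) = 1 · 1 = 1
  d = 19: φ(19) · 𝟙(361/19) = 18 · 1 = 18
  d = 361: φ(361) · 𝟙(361/361) = 342 · 1 = 342
Summing: (φ * 𝟙)(361) = 1 + 18 + 342 = 361.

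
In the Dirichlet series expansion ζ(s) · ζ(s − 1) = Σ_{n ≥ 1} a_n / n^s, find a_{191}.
σ(191) = 192

In the product (Σ m^0/m^s)(Σ k / k^s) = Σ (Σ_{d | n} d) / n^s, the coefficient of 1/n^s is σ(n) = Σ_{d | n} d. For n = 191, divisors are [1, 191]; summing: σ(191) = 192.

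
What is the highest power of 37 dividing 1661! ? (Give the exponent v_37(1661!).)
v_37(1661!) = 45

Legendre's formula: v_p(n!) = Σ_{k ≥ 1} ⌊n / p^k⌋. For p = 37, n = 1661, the terms are:
  ⌊1661/37^1⌋ = ⌊1661/37⌋ = 44
  ⌊1661/37^2⌋ = ⌊1661/1369⌋ = 1
(the next term ⌊1661/37^3⌋ = 0, terminating the sum). Summing: v_37(1661!) = 44 + 1 = 45.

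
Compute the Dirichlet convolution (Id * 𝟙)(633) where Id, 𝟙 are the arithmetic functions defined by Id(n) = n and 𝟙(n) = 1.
(Id * 𝟙)(633) = 848

Divisors of 633: [1, 3, 211, 633]. For each d | 633:
  d = 1: Id(1) · 𝟙(633/1) = 1 · 1 = 1
  d = 3: Id(3) · 𝟙(633/3) = 3 · 1 = 3
  d = 211: Id(211) · 𝟙(633/211) = 211 · 1 = 211
  d = 633: Id(633) · 𝟙(633/633) = 633 · 1 = 633
Summing: (Id * 𝟙)(633) = 1 + 3 + 211 + 633 = 848.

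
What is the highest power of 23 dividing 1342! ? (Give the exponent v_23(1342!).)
v_23(1342!) = 60

Legendre's formula: v_p(n!) = Σ_{k ≥ 1} ⌊n / p^k⌋. For p = 23, n = 1342, the terms are:
  ⌊1342/23^1⌋ = ⌊1342/23⌋ = 58
  ⌊1342/23^2⌋ = ⌊1342/529⌋ = 2
(the next term ⌊1342/23^3⌋ = 0, terminating the sum). Summing: v_23(1342!) = 58 + 2 = 60.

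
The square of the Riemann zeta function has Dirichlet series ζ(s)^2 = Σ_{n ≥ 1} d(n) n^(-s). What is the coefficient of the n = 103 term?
d(103) = 2

ζ(s)^2 = (Σ 1/m^s)(Σ 1/k^s). The coefficient of 1/n^s in the product is the number of ordered pairs (m, k) with mk = n, which equals d(n). For n = 103, divisors are [1, 103], so d(103) = 2.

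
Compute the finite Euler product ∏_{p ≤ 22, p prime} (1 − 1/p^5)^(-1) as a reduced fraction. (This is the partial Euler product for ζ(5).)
∏ = 995488417328655275157507375/960036697434231116505428608

The primes p ≤ 22 are [2, 3, 5, 7, 11, 13, 17, 19]. For each prime, (1 − 1/p^5)^(-1) = p^5 / (p^5 − 1). The product is (1 − 1/2^5)^(-1), (1 − 1/3^5)^(-1), (1 − 1/5^5)^(-1), (1 − 1/7^5)^(-1), (1 − 1/11^5)^(-1), (1 − 1/13^5)^(-1), (1 − 1/17^5)^(-1), (1 − 1/19^5)^(-1) = ∏ p^5 / (p^5 − 1) = 995488417328655275157507375/960036697434231116505428608.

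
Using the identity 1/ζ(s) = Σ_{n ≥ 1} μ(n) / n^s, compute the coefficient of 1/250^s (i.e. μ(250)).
μ(250) = 0

Factor n = 250 = 2 · 5^3. μ(n) = 0 if any exponent ≥ 2 (not squarefree); otherwise μ(n) = (−1)^{ω(n)} where ω(n) is the number of distinct prime factors. Applying: μ(250) = 0.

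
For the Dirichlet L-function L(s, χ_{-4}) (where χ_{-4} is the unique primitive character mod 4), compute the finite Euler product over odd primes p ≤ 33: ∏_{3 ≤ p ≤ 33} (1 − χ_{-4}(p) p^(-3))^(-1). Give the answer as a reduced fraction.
∏ = 16829566118167783909225/17369167366519535960064

The odd primes p ≤ 33 are [3, 5, 7, 11, 13, 17, 19, 23, 29, 31]. For each, χ(p) = 1 if p ≡ 1 mod 4, χ(p) = −1 if p ≡ 3 mod 4. Taking (1 − χ(p)/p^3)^(-1) = p^3/(p^3 − χ(p)): (1 − (-1)/3^3)^(-1) · (1 − (1)/5^3)^(-1) · (1 − (-1)/7^3)^(-1) · (1 − (-1)/11^3)^(-1) · (1 − (1)/13^3)^(-1) · (1 − (1)/17^3)^(-1) · (1 − (-1)/19^3)^(-1) · (1 − (-1)/23^3)^(-1) · (1 − (1)/29^3)^(-1) · (1 − (-1)/31^3)^(-1) = 16829566118167783909225/17369167366519535960064.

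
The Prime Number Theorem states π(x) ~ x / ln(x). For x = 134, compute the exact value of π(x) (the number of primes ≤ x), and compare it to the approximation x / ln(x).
π(134) = 32;  x/ln(x) ≈ 27.36;  relative error ≈ 14.50%.

Directly count primes up to 134: π(134) = 32. The PNT approximation gives 134/ln(134) ≈ 134/4.89784 ≈ 27.36. Relative error (π(x) − x/ln(x)) / π(x) ≈ 14.50%; the approximation is known to undercount slightly (Li(x) is a better estimate).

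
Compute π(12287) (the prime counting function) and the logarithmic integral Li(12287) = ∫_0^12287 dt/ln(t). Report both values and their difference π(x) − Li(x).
π(12287) = 1469;  Li(12287) ≈ 1491.62;  π(x) − Li(x) ≈ -22.62.

Direct count of primes ≤ 12287 gives π(12287) = 1469. Numerical evaluation of the logarithmic integral gives Li(12287) ≈ 1491.62. The difference π(x) − Li(x) ≈ -22.62 is typically negative for small/moderate x (Li(x) overestimates), though Littlewood's theorem shows this sign changes infinitely often.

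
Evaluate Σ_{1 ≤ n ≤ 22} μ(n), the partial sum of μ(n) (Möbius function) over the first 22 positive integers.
Σ_{n ≤ 22} μ(n) = -1

Compute μ(n) for each 1 ≤ n ≤ 22: μ(1) = 1, μ(2) = -1, μ(3) = -1, μ(4) = 0, μ(5) = -1, μ(6) = 1, μ(7) = -1, μ(8) = 0, μ(9) = 0, μ(10) = 1, μ(11) = -1, μ(12) = 0, μ(13) = -1, μ(14) = 1, μ(15) = 1, μ(16) = 0, μ(17) = -1, μ(18) = 0, μ(19) = -1, μ(20) = 0, μ(21) = 1, μ(22) = 1. Summing all 22 values: -1. (Mertens function M(x) = Σ_{n ≤ x} μ(n); on average M(x) should be small (PNT ⟺ M(x) = o(x)).)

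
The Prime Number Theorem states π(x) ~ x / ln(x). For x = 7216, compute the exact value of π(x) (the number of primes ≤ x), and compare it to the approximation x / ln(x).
π(7216) = 922;  x/ln(x) ≈ 812.24;  relative error ≈ 11.90%.

Directly count primes up to 7216: π(7216) = 922. The PNT approximation gives 7216/ln(7216) ≈ 7216/8.88406 ≈ 812.24. Relative error (π(x) − x/ln(x)) / π(x) ≈ 11.90%; the approximation is known to undercount slightly (Li(x) is a better estimate).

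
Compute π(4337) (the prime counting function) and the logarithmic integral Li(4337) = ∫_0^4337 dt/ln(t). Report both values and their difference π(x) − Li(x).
π(4337) = 592;  Li(4337) ≈ 605.80;  π(x) − Li(x) ≈ -13.80.

Direct count of primes ≤ 4337 gives π(4337) = 592. Numerical evaluation of the logarithmic integral gives Li(4337) ≈ 605.80. The difference π(x) − Li(x) ≈ -13.80 is typically negative for small/moderate x (Li(x) overestimates), though Littlewood's theorem shows this sign changes infinitely often.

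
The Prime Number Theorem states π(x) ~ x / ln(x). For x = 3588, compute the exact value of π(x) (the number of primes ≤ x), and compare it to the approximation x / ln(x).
π(3588) = 502;  x/ln(x) ≈ 438.34;  relative error ≈ 12.68%.

Directly count primes up to 3588: π(3588) = 502. The PNT approximation gives 3588/ln(3588) ≈ 3588/8.18535 ≈ 438.34. Relative error (π(x) − x/ln(x)) / π(x) ≈ 12.68%; the approximation is known to undercount slightly (Li(x) is a better estimate).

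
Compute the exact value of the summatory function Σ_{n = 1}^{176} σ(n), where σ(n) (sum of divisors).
Σ_{n ≤ 176} σ(n) = 25584

Compute σ(n) for each 1 ≤ n ≤ 176: σ(1) = 1, σ(2) = 3, σ(3) = 4, σ(4) = 7, σ(5) = 6, σ(6) = 12, σ(7) = 8, σ(8) = 15, σ(9) = 13, σ(10) = 18, σ(11) = 12, σ(12) = 28, σ(13) = 14, σ(14) = 24, σ(15) = 24, σ(16) = 31, σ(17) = 18, σ(18) = 39, σ(19) = 20, σ(20) = 42, σ(21) = 32, σ(22) = 36, σ(23) = 24, σ(24) = 60, σ(25) = 31, σ(26) = 42, σ(27) = 40, σ(28) = 56, σ(29) = 30, σ(30) = 72, σ(31) = 32, σ(32) = 63, σ(33) = 48, σ(34) = 54, σ(35) = 48, σ(36) = 91, σ(37) = 38, σ(38) = 60, σ(39) = 56, σ(40) = 90, σ(41) = 42, σ(42) = 96, σ(43) = 44, σ(44) = 84, σ(45) = 78, σ(46) = 72, σ(47) = 48, σ(48) = 124, σ(49) = 57, σ(50) = 93, σ(51) = 72, σ(52) = 98, σ(53) = 54, σ(54) = 120, σ(55) = 72, σ(56) = 120, σ(57) = 80, σ(58) = 90, σ(59) = 60, σ(60) = 168, σ(61) = 62, σ(62) = 96, σ(63) = 104, σ(64) = 127, σ(65) = 84, σ(66) = 144, σ(67) = 68, σ(68) = 126, σ(69) = 96, σ(70) = 144, σ(71) = 72, σ(72) = 195, σ(73) = 74, σ(74) = 114, σ(75) = 124, σ(76) = 140, σ(77) = 96, σ(78) = 168, σ(79) = 80, σ(80) = 186, σ(81) = 121, σ(82) = 126, σ(83) = 84, σ(84) = 224, σ(85) = 108, σ(86) = 132, σ(87) = 120, σ(88) = 180, σ(89) = 90, σ(90) = 234, σ(91) = 112, σ(92) = 168, σ(93) = 128, σ(94) = 144, σ(95) = 120, σ(96) = 252, σ(97) = 98, σ(98) = 171, σ(99) = 156, σ(100) = 217, σ(101) = 102, σ(102) = 216, σ(103) = 104, σ(104) = 210, σ(105) = 192, σ(106) = 162, σ(107) = 108, σ(108) = 280, σ(109) = 110, σ(110) = 216, σ(111) = 152, σ(112) = 248, σ(113) = 114, σ(114) = 240, σ(115) = 144, σ(116) = 210, σ(117) = 182, σ(118) = 180, σ(119) = 144, σ(120) = 360, σ(121) = 133, σ(122) = 186, σ(123) = 168, σ(124) = 224, σ(125) = 156, σ(126) = 312, σ(127) = 128, σ(128) = 255, σ(129) = 176, σ(130) = 252, σ(131) = 132, σ(132) = 336, σ(133) = 160, σ(134) = 204, σ(135) = 240, σ(136) = 270, σ(137) = 138, σ(138) = 288, σ(139) = 140, σ(140) = 336, σ(141) = 192, σ(142) = 216, σ(143) = 168, σ(144) = 403, σ(145) = 180, σ(146) = 222, σ(147) = 228, σ(148) = 266, σ(149) = 150, σ(150) = 372, σ(151) = 152, σ(152) = 300, σ(153) = 234, σ(154) = 288, σ(155) = 192, σ(156) = 392, σ(157) = 158, σ(158) = 240, σ(159) = 216, σ(160) = 378, σ(161) = 192, σ(162) = 363, σ(163) = 164, σ(164) = 294, σ(165) = 288, σ(166) = 252, σ(167) = 168, σ(168) = 480, σ(169) = 183, σ(170) = 324, σ(171) = 260, σ(172) = 308, σ(173) = 174, σ(174) = 360, σ(175) = 248, σ(176) = 372. Summing all 176 values: 25584. (Average order: Σ_{n ≤ x} σ(n) ~ (π²/12) x². For x = 176, (π²/12)·176² ≈ 25476.74.)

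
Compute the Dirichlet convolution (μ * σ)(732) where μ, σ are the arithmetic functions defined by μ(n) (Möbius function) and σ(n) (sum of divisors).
(μ * σ)(732) = 732

Divisors of 732: [1, 2, 3, 4, 6, 12, 61, 122, 183, 244, 366, 732]. For each d | 732:
  d = 1: μ(1) · σ(732/1) = 1 · 1736 = 1736
  d = 2: μ(2) · σ(732/2) = -1 · 744 = -744
  d = 3: μ(3) · σ(732/3) = -1 · 434 = -434
  d = 4: μ(4) · σ(732/4) = 0 · 248 = 0
  d = 6: μ(6) · σ(732/6) = 1 · 186 = 186
  d = 12: μ(12) · σ(732/12) = 0 · 62 = 0
  d = 61: μ(61) · σ(732/61) = -1 · 28 = -28
  d = 122: μ(122) · σ(732/122) = 1 · 12 = 12
  d = 183: μ(183) · σ(732/183) = 1 · 7 = 7
  d = 244: μ(244) · σ(732/244) = 0 · 4 = 0
  d = 366: μ(366) · σ(732/366) = -1 · 3 = -3
  d = 732: μ(732) · σ(732/732) = 0 · 1 = 0
Summing: (μ * σ)(732) = 1736 + -744 + -434 + 0 + 186 + 0 + -28 + 12 + 7 + 0 + -3 + 0 = 732.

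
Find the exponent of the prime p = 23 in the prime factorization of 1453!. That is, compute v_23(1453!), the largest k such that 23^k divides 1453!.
v_23(1453!) = 65

Legendre's formula: v_p(n!) = Σ_{k ≥ 1} ⌊n / p^k⌋. For p = 23, n = 1453, the terms are:
  ⌊1453/23^1⌋ = ⌊1453/23⌋ = 63
  ⌊1453/23^2⌋ = ⌊1453/529⌋ = 2
(the next term ⌊1453/23^3⌋ = 0, terminating the sum). Summing: v_23(1453!) = 63 + 2 = 65.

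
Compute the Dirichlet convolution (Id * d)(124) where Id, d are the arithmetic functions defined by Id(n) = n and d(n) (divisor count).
(Id * d)(124) = 363

Divisors of 124: [1, 2, 4, 31, 62, 124]. For each d | 124:
  d = 1: Id(1) · d(124/1) = 1 · 6 = 6
  d = 2: Id(2) · d(124/2) = 2 · 4 = 8
  d = 4: Id(4) · d(124/4) = 4 · 2 = 8
  d = 31: Id(31) · d(124/31) = 31 · 3 = 93
  d = 62: Id(62) · d(124/62) = 62 · 2 = 124
  d = 124: Id(124) · d(124/124) = 124 · 1 = 124
Summing: (Id * d)(124) = 6 + 8 + 8 + 93 + 124 + 124 = 363.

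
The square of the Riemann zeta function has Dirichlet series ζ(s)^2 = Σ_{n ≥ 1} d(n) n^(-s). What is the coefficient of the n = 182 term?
d(182) = 8

ζ(s)^2 = (Σ 1/m^s)(Σ 1/k^s). The coefficient of 1/n^s in the product is the number of ordered pairs (m, k) with mk = n, which equals d(n). For n = 182, divisors are [1, 2, 7, 13, 14, 26, 91, 182], so d(182) = 8.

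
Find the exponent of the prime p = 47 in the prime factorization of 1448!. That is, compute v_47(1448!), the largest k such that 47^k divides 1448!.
v_47(1448!) = 30

Legendre's formula: v_p(n!) = Σ_{k ≥ 1} ⌊n / p^k⌋. For p = 47, n = 1448, the terms are:
  ⌊1448/47^1⌋ = ⌊1448/47⌋ = 30
(the next term ⌊1448/47^2⌋ = 0, terminating the sum). Summing: v_47(1448!) = 30 = 30.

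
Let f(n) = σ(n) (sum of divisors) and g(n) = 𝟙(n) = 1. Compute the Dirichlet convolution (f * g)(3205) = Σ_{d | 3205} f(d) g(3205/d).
(σ * 𝟙)(3205) = 4501

Divisors of 3205: [1, 5, 641, 3205]. For each d | 3205:
  d = 1: σ(1) · 𝟙(3205/1) = 1 · 1 = 1
  d = 5: σ(5) · 𝟙(3205/5) = 6 · 1 = 6
  d = 641: σ(641) · 𝟙(3205/641) = 642 · 1 = 642
  d = 3205: σ(3205) · 𝟙(3205/3205) = 3852 · 1 = 3852
Summing: (σ * 𝟙)(3205) = 1 + 6 + 642 + 3852 = 4501.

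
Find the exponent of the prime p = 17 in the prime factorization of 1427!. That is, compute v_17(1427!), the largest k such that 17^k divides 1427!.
v_17(1427!) = 87

Legendre's formula: v_p(n!) = Σ_{k ≥ 1} ⌊n / p^k⌋. For p = 17, n = 1427, the terms are:
  ⌊1427/17^1⌋ = ⌊1427/17⌋ = 83
  ⌊1427/17^2⌋ = ⌊1427/289⌋ = 4
(the next term ⌊1427/17^3⌋ = 0, terminating the sum). Summing: v_17(1427!) = 83 + 4 = 87.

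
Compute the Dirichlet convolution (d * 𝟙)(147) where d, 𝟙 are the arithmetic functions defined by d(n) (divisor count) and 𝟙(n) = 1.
(d * 𝟙)(147) = 18

Divisors of 147: [1, 3, 7, 21, 49, 147]. For each d | 147:
  d = 1: d(1) · 𝟙(147/1) = 1 · 1 = 1
  d = 3: d(3) · 𝟙(147/3) = 2 · 1 = 2
  d = 7: d(7) · 𝟙(147/7) = 2 · 1 = 2
  d = 21: d(21) · 𝟙(147/21) = 4 · 1 = 4
  d = 49: d(49) · 𝟙(147/49) = 3 · 1 = 3
  d = 147: d(147) · 𝟙(147/147) = 6 · 1 = 6
Summing: (d * 𝟙)(147) = 1 + 2 + 2 + 4 + 3 + 6 = 18.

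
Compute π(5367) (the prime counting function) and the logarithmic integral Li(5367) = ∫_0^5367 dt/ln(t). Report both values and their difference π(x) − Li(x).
π(5367) = 708;  Li(5367) ≈ 727.19;  π(x) − Li(x) ≈ -19.19.

Direct count of primes ≤ 5367 gives π(5367) = 708. Numerical evaluation of the logarithmic integral gives Li(5367) ≈ 727.19. The difference π(x) − Li(x) ≈ -19.19 is typically negative for small/moderate x (Li(x) overestimates), though Littlewood's theorem shows this sign changes infinitely often.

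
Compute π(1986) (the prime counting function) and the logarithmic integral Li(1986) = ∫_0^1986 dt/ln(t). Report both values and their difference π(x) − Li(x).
π(1986) = 299;  Li(1986) ≈ 312.97;  π(x) − Li(x) ≈ -13.97.

Direct count of primes ≤ 1986 gives π(1986) = 299. Numerical evaluation of the logarithmic integral gives Li(1986) ≈ 312.97. The difference π(x) − Li(x) ≈ -13.97 is typically negative for small/moderate x (Li(x) overestimates), though Littlewood's theorem shows this sign changes infinitely often.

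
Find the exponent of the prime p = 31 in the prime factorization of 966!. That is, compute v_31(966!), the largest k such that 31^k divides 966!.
v_31(966!) = 32

Legendre's formula: v_p(n!) = Σ_{k ≥ 1} ⌊n / p^k⌋. For p = 31, n = 966, the terms are:
  ⌊966/31^1⌋ = ⌊966/31⌋ = 31
  ⌊966/31^2⌋ = ⌊966/961⌋ = 1
(the next term ⌊966/31^3⌋ = 0, terminating the sum). Summing: v_31(966!) = 31 + 1 = 32.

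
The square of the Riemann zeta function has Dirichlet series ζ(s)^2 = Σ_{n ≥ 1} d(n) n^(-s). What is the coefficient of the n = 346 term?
d(346) = 4

ζ(s)^2 = (Σ 1/m^s)(Σ 1/k^s). The coefficient of 1/n^s in the product is the number of ordered pairs (m, k) with mk = n, which equals d(n). For n = 346, divisors are [1, 2, 173, 346], so d(346) = 4.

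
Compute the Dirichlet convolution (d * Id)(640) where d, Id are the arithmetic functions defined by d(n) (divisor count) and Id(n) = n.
(d * Id)(640) = 3514

Divisors of 640: [1, 2, 4, 5, 8, 10, 16, 20, 32, 40, 64, 80, 128, 160, 320, 640]. For each d | 640:
  d = 1: d(1) · Id(640/1) = 1 · 640 = 640
  d = 2: d(2) · Id(640/2) = 2 · 320 = 640
  d = 4: d(4) · Id(640/4) = 3 · 160 = 480
  d = 5: d(5) · Id(640/5) = 2 · 128 = 256
  d = 8: d(8) · Id(640/8) = 4 · 80 = 320
  d = 10: d(10) · Id(640/10) = 4 · 64 = 256
  d = 16: d(16) · Id(640/16) = 5 · 40 = 200
  d = 20: d(20) · Id(640/20) = 6 · 32 = 192
  d = 32: d(32) · Id(640/32) = 6 · 20 = 120
  d = 40: d(40) · Id(640/40) = 8 · 16 = 128
  d = 64: d(64) · Id(640/64) = 7 · 10 = 70
  d = 80: d(80) · Id(640/80) = 10 · 8 = 80
  d = 128: d(128) · Id(640/128) = 8 · 5 = 40
  d = 160: d(160) · Id(640/160) = 12 · 4 = 48
  d = 320: d(320) · Id(640/320) = 14 · 2 = 28
  d = 640: d(640) · Id(640/640) = 16 · 1 = 16
Summing: (d * Id)(640) = 640 + 640 + 480 + 256 + 320 + 256 + 200 + 192 + 120 + 128 + 70 + 80 + 40 + 48 + 28 + 16 = 3514.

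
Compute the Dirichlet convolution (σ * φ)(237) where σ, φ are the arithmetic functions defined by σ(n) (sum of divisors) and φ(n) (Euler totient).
(σ * φ)(237) = 948

Divisors of 237: [1, 3, 79, 237]. For each d | 237:
  d = 1: σ(1) · φ(237/1) = 1 · 156 = 156
  d = 3: σ(3) · φ(237/3) = 4 · 78 = 312
  d = 79: σ(79) · φ(237/79) = 80 · 2 = 160
  d = 237: σ(237) · φ(237/237) = 320 · 1 = 320
Summing: (σ * φ)(237) = 156 + 312 + 160 + 320 = 948.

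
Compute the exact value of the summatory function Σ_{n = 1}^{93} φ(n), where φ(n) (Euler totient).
Σ_{n ≤ 93} φ(n) = 2656

Compute φ(n) for each 1 ≤ n ≤ 93: φ(1) = 1, φ(2) = 1, φ(3) = 2, φ(4) = 2, φ(5) = 4, φ(6) = 2, φ(7) = 6, φ(8) = 4, φ(9) = 6, φ(10) = 4, φ(11) = 10, φ(12) = 4, φ(13) = 12, φ(14) = 6, φ(15) = 8, φ(16) = 8, φ(17) = 16, φ(18) = 6, φ(19) = 18, φ(20) = 8, φ(21) = 12, φ(22) = 10, φ(23) = 22, φ(24) = 8, φ(25) = 20, φ(26) = 12, φ(27) = 18, φ(28) = 12, φ(29) = 28, φ(30) = 8, φ(31) = 30, φ(32) = 16, φ(33) = 20, φ(34) = 16, φ(35) = 24, φ(36) = 12, φ(37) = 36, φ(38) = 18, φ(39) = 24, φ(40) = 16, φ(41) = 40, φ(42) = 12, φ(43) = 42, φ(44) = 20, φ(45) = 24, φ(46) = 22, φ(47) = 46, φ(48) = 16, φ(49) = 42, φ(50) = 20, φ(51) = 32, φ(52) = 24, φ(53) = 52, φ(54) = 18, φ(55) = 40, φ(56) = 24, φ(57) = 36, φ(58) = 28, φ(59) = 58, φ(60) = 16, φ(61) = 60, φ(62) = 30, φ(63) = 36, φ(64) = 32, φ(65) = 48, φ(66) = 20, φ(67) = 66, φ(68) = 32, φ(69) = 44, φ(70) = 24, φ(71) = 70, φ(72) = 24, φ(73) = 72, φ(74) = 36, φ(75) = 40, φ(76) = 36, φ(77) = 60, φ(78) = 24, φ(79) = 78, φ(80) = 32, φ(81) = 54, φ(82) = 40, φ(83) = 82, φ(84) = 24, φ(85) = 64, φ(86) = 42, φ(87) = 56, φ(88) = 40, φ(89) = 88, φ(90) = 24, φ(91) = 72, φ(92) = 44, φ(93) = 60. Summing all 93 values: 2656. (Average order: Σ_{n ≤ x} φ(n) ~ (3/π²) x². For x = 93, (3/π²)·93² ≈ 2628.98.)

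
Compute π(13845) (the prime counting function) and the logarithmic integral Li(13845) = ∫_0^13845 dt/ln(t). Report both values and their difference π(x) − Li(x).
π(13845) = 1636;  Li(13845) ≈ 1656.01;  π(x) − Li(x) ≈ -20.01.

Direct count of primes ≤ 13845 gives π(13845) = 1636. Numerical evaluation of the logarithmic integral gives Li(13845) ≈ 1656.01. The difference π(x) − Li(x) ≈ -20.01 is typically negative for small/moderate x (Li(x) overestimates), though Littlewood's theorem shows this sign changes infinitely often.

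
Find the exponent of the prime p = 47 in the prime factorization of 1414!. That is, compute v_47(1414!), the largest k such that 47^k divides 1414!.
v_47(1414!) = 30

Legendre's formula: v_p(n!) = Σ_{k ≥ 1} ⌊n / p^k⌋. For p = 47, n = 1414, the terms are:
  ⌊1414/47^1⌋ = ⌊1414/47⌋ = 30
(the next term ⌊1414/47^2⌋ = 0, terminating the sum). Summing: v_47(1414!) = 30 = 30.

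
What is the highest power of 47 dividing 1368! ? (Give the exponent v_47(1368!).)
v_47(1368!) = 29

Legendre's formula: v_p(n!) = Σ_{k ≥ 1} ⌊n / p^k⌋. For p = 47, n = 1368, the terms are:
  ⌊1368/47^1⌋ = ⌊1368/47⌋ = 29
(the next term ⌊1368/47^2⌋ = 0, terminating the sum). Summing: v_47(1368!) = 29 = 29.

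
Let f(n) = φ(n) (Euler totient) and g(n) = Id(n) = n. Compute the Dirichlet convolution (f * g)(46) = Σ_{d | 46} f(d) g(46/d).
(φ * Id)(46) = 135

Divisors of 46: [1, 2, 23, 46]. For each d | 46:
  d = 1: φ(1) · Id(46/1) = 1 · 46 = 46
  d = 2: φ(2) · Id(46/2) = 1 · 23 = 23
  d = 23: φ(23) · Id(46/23) = 22 · 2 = 44
  d = 46: φ(46) · Id(46/46) = 22 · 1 = 22
Summing: (φ * Id)(46) = 46 + 23 + 44 + 22 = 135.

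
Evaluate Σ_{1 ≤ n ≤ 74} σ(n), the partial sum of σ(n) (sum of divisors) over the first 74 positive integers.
Σ_{n ≤ 74} σ(n) = 4520

Compute σ(n) for each 1 ≤ n ≤ 74: σ(1) = 1, σ(2) = 3, σ(3) = 4, σ(4) = 7, σ(5) = 6, σ(6) = 12, σ(7) = 8, σ(8) = 15, σ(9) = 13, σ(10) = 18, σ(11) = 12, σ(12) = 28, σ(13) = 14, σ(14) = 24, σ(15) = 24, σ(16) = 31, σ(17) = 18, σ(18) = 39, σ(19) = 20, σ(20) = 42, σ(21) = 32, σ(22) = 36, σ(23) = 24, σ(24) = 60, σ(25) = 31, σ(26) = 42, σ(27) = 40, σ(28) = 56, σ(29) = 30, σ(30) = 72, σ(31) = 32, σ(32) = 63, σ(33) = 48, σ(34) = 54, σ(35) = 48, σ(36) = 91, σ(37) = 38, σ(38) = 60, σ(39) = 56, σ(40) = 90, σ(41) = 42, σ(42) = 96, σ(43) = 44, σ(44) = 84, σ(45) = 78, σ(46) = 72, σ(47) = 48, σ(48) = 124, σ(49) = 57, σ(50) = 93, σ(51) = 72, σ(52) = 98, σ(53) = 54, σ(54) = 120, σ(55) = 72, σ(56) = 120, σ(57) = 80, σ(58) = 90, σ(59) = 60, σ(60) = 168, σ(61) = 62, σ(62) = 96, σ(63) = 104, σ(64) = 127, σ(65) = 84, σ(66) = 144, σ(67) = 68, σ(68) = 126, σ(69) = 96, σ(70) = 144, σ(71) = 72, σ(72) = 195, σ(73) = 74, σ(74) = 114. Summing all 74 values: 4520. (Average order: Σ_{n ≤ x} σ(n) ~ (π²/12) x². For x = 74, (π²/12)·74² ≈ 4503.83.)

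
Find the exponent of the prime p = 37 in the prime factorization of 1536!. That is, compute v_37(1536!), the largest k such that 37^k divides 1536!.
v_37(1536!) = 42

Legendre's formula: v_p(n!) = Σ_{k ≥ 1} ⌊n / p^k⌋. For p = 37, n = 1536, the terms are:
  ⌊1536/37^1⌋ = ⌊1536/37⌋ = 41
  ⌊1536/37^2⌋ = ⌊1536/1369⌋ = 1
(the next term ⌊1536/37^3⌋ = 0, terminating the sum). Summing: v_37(1536!) = 41 + 1 = 42.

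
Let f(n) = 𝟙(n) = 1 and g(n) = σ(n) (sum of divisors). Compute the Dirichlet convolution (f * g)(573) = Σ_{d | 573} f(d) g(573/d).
(𝟙 * σ)(573) = 965

Divisors of 573: [1, 3, 191, 573]. For each d | 573:
  d = 1: 𝟙(1) · σ(573/1) = 1 · 768 = 768
  d = 3: 𝟙(3) · σ(573/3) = 1 · 192 = 192
  d = 191: 𝟙(191) · σ(573/191) = 1 · 4 = 4
  d = 573: 𝟙(573) · σ(573/573) = 1 · 1 = 1
Summing: (𝟙 * σ)(573) = 768 + 192 + 4 + 1 = 965.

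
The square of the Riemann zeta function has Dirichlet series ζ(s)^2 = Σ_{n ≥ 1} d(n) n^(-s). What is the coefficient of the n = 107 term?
d(107) = 2

ζ(s)^2 = (Σ 1/m^s)(Σ 1/k^s). The coefficient of 1/n^s in the product is the number of ordered pairs (m, k) with mk = n, which equals d(n). For n = 107, divisors are [1, 107], so d(107) = 2.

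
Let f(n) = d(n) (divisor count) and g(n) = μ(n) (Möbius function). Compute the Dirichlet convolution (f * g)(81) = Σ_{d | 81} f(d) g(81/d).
(d * μ)(81) = 1

Divisors of 81: [1, 3, 9, 27, 81]. For each d | 81:
  d = 1: d(1) · μ(81/1) = 1 · 0 = 0
  d = 3: d(3) · μ(81/3) = 2 · 0 = 0
  d = 9: d(9) · μ(81/9) = 3 · 0 = 0
  d = 27: d(27) · μ(81/27) = 4 · -1 = -4
  d = 81: d(81) · μ(81/81) = 5 · 1 = 5
Summing: (d * μ)(81) = 0 + 0 + 0 + -4 + 5 = 1.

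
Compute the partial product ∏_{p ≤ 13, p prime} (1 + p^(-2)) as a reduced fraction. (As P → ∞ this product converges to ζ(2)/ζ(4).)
∏ = 1037000/693693

The primes p ≤ 13 are [2, 3, 5, 7, 11, 13]. For each, (1 + 1/p^2) = (p^2 + 1)/p^2. Multiplying these fractions over p ∈ [2, 3, 5, 7, 11, 13] gives 1037000/693693. (In the limit P → ∞ this tends to ζ(2)/ζ(4).)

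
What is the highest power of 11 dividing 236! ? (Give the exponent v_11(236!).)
v_11(236!) = 22

Legendre's formula: v_p(n!) = Σ_{k ≥ 1} ⌊n / p^k⌋. For p = 11, n = 236, the terms are:
  ⌊236/11^1⌋ = ⌊236/11⌋ = 21
  ⌊236/11^2⌋ = ⌊236/121⌋ = 1
(the next term ⌊236/11^3⌋ = 0, terminating the sum). Summing: v_11(236!) = 21 + 1 = 22.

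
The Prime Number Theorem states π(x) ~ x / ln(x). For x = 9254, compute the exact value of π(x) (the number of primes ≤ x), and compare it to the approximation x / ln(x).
π(9254) = 1146;  x/ln(x) ≈ 1013.27;  relative error ≈ 11.58%.

Directly count primes up to 9254: π(9254) = 1146. The PNT approximation gives 9254/ln(9254) ≈ 9254/9.13281 ≈ 1013.27. Relative error (π(x) − x/ln(x)) / π(x) ≈ 11.58%; the approximation is known to undercount slightly (Li(x) is a better estimate).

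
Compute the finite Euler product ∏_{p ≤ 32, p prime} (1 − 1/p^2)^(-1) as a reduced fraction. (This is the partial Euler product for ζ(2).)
∏ = 82920037520482019/50722704772300800

The primes p ≤ 32 are [2, 3, 5, 7, 11, 13, 17, 19, 23, 29, 31]. For each prime, (1 − 1/p^2)^(-1) = p^2 / (p^2 − 1). The product is (1 − 1/2^2)^(-1), (1 − 1/3^2)^(-1), (1 − 1/5^2)^(-1), (1 − 1/7^2)^(-1), (1 − 1/11^2)^(-1), (1 − 1/13^2)^(-1), (1 − 1/17^2)^(-1), (1 − 1/19^2)^(-1), (1 − 1/23^2)^(-1), (1 − 1/29^2)^(-1), (1 − 1/31^2)^(-1) = ∏ p^2 / (p^2 − 1) = 82920037520482019/50722704772300800.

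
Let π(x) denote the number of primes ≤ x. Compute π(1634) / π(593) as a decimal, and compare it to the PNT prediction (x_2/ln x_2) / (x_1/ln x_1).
π(1634)/π(593) = 258/108 ≈ 2.3889;  PNT prediction ≈ 2.3780.

π(593) = 108 and π(1634) = 258, so π(1634)/π(593) ≈ 2.3889. The PNT-predicted ratio is (1634/ln(1634)) / (593/ln(593)) ≈ 2.3780. The two agree to within a few percent, as expected.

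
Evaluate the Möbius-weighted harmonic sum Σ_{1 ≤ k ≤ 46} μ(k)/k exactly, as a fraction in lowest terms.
Σ μ(k)/k = 10026981687881/13082761331670030

Values of μ(k) for 1 ≤ k ≤ 46: μ(1) = 1, μ(2) = -1, μ(3) = -1, μ(5) = -1, μ(6) = 1, μ(7) = -1, μ(10) = 1, μ(11) = -1, μ(13) = -1, μ(14) = 1, μ(15) = 1, μ(17) = -1, μ(19) = -1, μ(21) = 1, μ(22) = 1, μ(23) = -1, μ(26) = 1, μ(29) = -1, μ(30) = -1, μ(31) = -1, μ(33) = 1, μ(34) = 1, μ(35) = 1, μ(37) = -1, μ(38) = 1, μ(39) = 1, μ(41) = -1, μ(42) = -1, μ(43) = -1, μ(46) = 1, with μ = 0 on non-squarefree integers. Summing μ(k)/k for k where μ(k) ≠ 0 gives 10026981687881/13082761331670030 ≈ 0.0008. (PNT ⟺ this sum → 0 as n → ∞.)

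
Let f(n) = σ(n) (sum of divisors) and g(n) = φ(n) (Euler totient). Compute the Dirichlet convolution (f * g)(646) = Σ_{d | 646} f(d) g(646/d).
(σ * φ)(646) = 5168

Divisors of 646: [1, 2, 17, 19, 34, 38, 323, 646]. For each d | 646:
  d = 1: σ(1) · φ(646/1) = 1 · 288 = 288
  d = 2: σ(2) · φ(646/2) = 3 · 288 = 864
  d = 17: σ(17) · φ(646/17) = 18 · 18 = 324
  d = 19: σ(19) · φ(646/19) = 20 · 16 = 320
  d = 34: σ(34) · φ(646/34) = 54 · 18 = 972
  d = 38: σ(38) · φ(646/38) = 60 · 16 = 960
  d = 323: σ(323) · φ(646/323) = 360 · 1 = 360
  d = 646: σ(646) · φ(646/646) = 1080 · 1 = 1080
Summing: (σ * φ)(646) = 288 + 864 + 324 + 320 + 972 + 960 + 360 + 1080 = 5168.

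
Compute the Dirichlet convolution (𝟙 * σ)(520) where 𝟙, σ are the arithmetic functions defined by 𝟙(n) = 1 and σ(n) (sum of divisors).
(𝟙 * σ)(520) = 2730

Divisors of 520: [1, 2, 4, 5, 8, 10, 13, 20, 26, 40, 52, 65, 104, 130, 260, 520]. For each d | 520:
  d = 1: 𝟙(1) · σ(520/1) = 1 · 1260 = 1260
  d = 2: 𝟙(2) · σ(520/2) = 1 · 588 = 588
  d = 4: 𝟙(4) · σ(520/4) = 1 · 252 = 252
  d = 5: 𝟙(5) · σ(520/5) = 1 · 210 = 210
  d = 8: 𝟙(8) · σ(520/8) = 1 · 84 = 84
  d = 10: 𝟙(10) · σ(520/10) = 1 · 98 = 98
  d = 13: 𝟙(13) · σ(520/13) = 1 · 90 = 90
  d = 20: 𝟙(20) · σ(520/20) = 1 · 42 = 42
  d = 26: 𝟙(26) · σ(520/26) = 1 · 42 = 42
  d = 40: 𝟙(40) · σ(520/40) = 1 · 14 = 14
  d = 52: 𝟙(52) · σ(520/52) = 1 · 18 = 18
  d = 65: 𝟙(65) · σ(520/65) = 1 · 15 = 15
  d = 104: 𝟙(104) · σ(520/104) = 1 · 6 = 6
  d = 130: 𝟙(130) · σ(520/130) = 1 · 7 = 7
  d = 260: 𝟙(260) · σ(520/260) = 1 · 3 = 3
  d = 520: 𝟙(520) · σ(520/520) = 1 · 1 = 1
Summing: (𝟙 * σ)(520) = 1260 + 588 + 252 + 210 + 84 + 98 + 90 + 42 + 42 + 14 + 18 + 15 + 6 + 7 + 3 + 1 = 2730.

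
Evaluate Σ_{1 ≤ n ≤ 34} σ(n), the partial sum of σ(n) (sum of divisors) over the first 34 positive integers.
Σ_{n ≤ 34} σ(n) = 959

Compute σ(n) for each 1 ≤ n ≤ 34: σ(1) = 1, σ(2) = 3, σ(3) = 4, σ(4) = 7, σ(5) = 6, σ(6) = 12, σ(7) = 8, σ(8) = 15, σ(9) = 13, σ(10) = 18, σ(11) = 12, σ(12) = 28, σ(13) = 14, σ(14) = 24, σ(15) = 24, σ(16) = 31, σ(17) = 18, σ(18) = 39, σ(19) = 20, σ(20) = 42, σ(21) = 32, σ(22) = 36, σ(23) = 24, σ(24) = 60, σ(25) = 31, σ(26) = 42, σ(27) = 40, σ(28) = 56, σ(29) = 30, σ(30) = 72, σ(31) = 32, σ(32) = 63, σ(33) = 48, σ(34) = 54. Summing all 34 values: 959. (Average order: Σ_{n ≤ x} σ(n) ~ (π²/12) x². For x = 34, (π²/12)·34² ≈ 950.77.)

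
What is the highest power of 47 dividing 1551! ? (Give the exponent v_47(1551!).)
v_47(1551!) = 33

Legendre's formula: v_p(n!) = Σ_{k ≥ 1} ⌊n / p^k⌋. For p = 47, n = 1551, the terms are:
  ⌊1551/47^1⌋ = ⌊1551/47⌋ = 33
(the next term ⌊1551/47^2⌋ = 0, terminating the sum). Summing: v_47(1551!) = 33 = 33.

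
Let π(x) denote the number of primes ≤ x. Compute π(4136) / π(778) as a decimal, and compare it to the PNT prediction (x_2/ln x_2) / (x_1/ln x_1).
π(4136)/π(778) = 569/137 ≈ 4.1533;  PNT prediction ≈ 4.2496.

π(778) = 137 and π(4136) = 569, so π(4136)/π(778) ≈ 4.1533. The PNT-predicted ratio is (4136/ln(4136)) / (778/ln(778)) ≈ 4.2496. The two agree to within a few percent, as expected.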